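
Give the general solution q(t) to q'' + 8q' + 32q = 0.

Characteristic equation r² + 8r + 32 = 0 has discriminant (8)² - 4·(32) = -64 < 0, so r = -4 ± 4i.
Hence q_h = C1*cos(4*t)*exp(-4*t) + C2*exp(-4*t)*sin(4*t).

q = C1*cos(4*t)*exp(-4*t) + C2*exp(-4*t)*sin(4*t)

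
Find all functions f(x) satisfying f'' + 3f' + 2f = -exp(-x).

Characteristic equation r² + 3r + 2 = 0 factors as (r + 1)(r + 2) = 0, so r = -1, -2.
Hence f_h = C1*exp(-x) + C2*exp(-2*x).
Since exp(-x) solves the homogeneous equation (r = -1 is a root of multiplicity 1), multiply the trial by x. Try f_p = A*x*exp(-x). Substituting into the equation and dividing by exp(-x) gives A = -1, so f_p = -x*exp(-x).

f = C1*exp(-x) + C2*exp(-2*x) - x*exp(-x)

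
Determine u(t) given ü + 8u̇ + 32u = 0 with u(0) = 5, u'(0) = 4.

Characteristic equation r² + 8r + 32 = 0 has discriminant (8)² - 4·(32) = -64 < 0, so r = -4 ± 4i.
Hence u_h = C1*cos(4*t)*exp(-4*t) + C2*exp(-4*t)*sin(4*t).
Apply the initial conditions: u(0) = C1 = 5 and u'(0) = -4*C1 + 4*C2 = 4. Solving gives C1 = 5, C2 = 6.

u = 5*cos(4*t)*exp(-4*t) + 6*exp(-4*t)*sin(4*t)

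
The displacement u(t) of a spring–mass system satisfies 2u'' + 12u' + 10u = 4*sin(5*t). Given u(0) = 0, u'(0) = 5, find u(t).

u = -13*exp(-5*t)/10 - 3*cos(5*t)/65 - 2*sin(5*t)/65 + 35*exp(-t)/26

Divide through by 2: u'' + 6u' + 5u = 2*sin(5*t).
Characteristic equation r² + 6r + 5 = 0 factors as (r + 5)(r + 1) = 0, so r = -5, -1.
Hence u_h = C1*exp(-5*t) + C2*exp(-t).
Try u_p = A*cos(5*t) + B*sin(5*t). Substituting and equating the coefficients of cos(5t) and sin(5t) gives A = -3/65, B = -2/65, so u_p = -3*cos(5*t)/65 - 2*sin(5*t)/65.
General solution: u = -3*cos(5*t)/65 - 2*sin(5*t)/65 + C1*exp(-5*t) + C2*exp(-t).
Apply the initial conditions: u(0) = -3/65 + C1 + C2 = 0 and u'(0) = -2/13 - C2 - 5*C1 = 5. Solving gives C1 = -13/10, C2 = 35/26.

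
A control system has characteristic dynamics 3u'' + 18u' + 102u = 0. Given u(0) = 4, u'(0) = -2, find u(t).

Divide through by 3: u'' + 6u' + 34u = 0.
Characteristic equation r² + 6r + 34 = 0 has discriminant (6)² - 4·(34) = -100 < 0, so r = -3 ± 5i.
Hence u_h = C1*cos(5*t)*exp(-3*t) + C2*exp(-3*t)*sin(5*t).
Apply the initial conditions: u(0) = C1 = 4 and u'(0) = -3*C1 + 5*C2 = -2. Solving gives C1 = 4, C2 = 2.

u = 2*exp(-3*t)*sin(5*t) + 4*cos(5*t)*exp(-3*t)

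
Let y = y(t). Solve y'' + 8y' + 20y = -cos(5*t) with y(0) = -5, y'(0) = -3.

y = -8*sin(5*t)/325 + cos(5*t)/325 - 7439*exp(-4*t)*sin(2*t)/650 - 1626*cos(2*t)*exp(-4*t)/325

Characteristic equation r² + 8r + 20 = 0 has discriminant (8)² - 4·(20) = -16 < 0, so r = -4 ± 2i.
Hence y_h = C1*cos(2*t)*exp(-4*t) + C2*exp(-4*t)*sin(2*t).
Try y_p = A*cos(5*t) + B*sin(5*t). Substituting and equating the coefficients of cos(5t) and sin(5t) gives A = 1/325, B = -8/325, so y_p = -8*sin(5*t)/325 + cos(5*t)/325.
General solution: y = -8*sin(5*t)/325 + cos(5*t)/325 + C1*cos(2*t)*exp(-4*t) + C2*exp(-4*t)*sin(2*t).
Apply the initial conditions: y(0) = 1/325 + C1 = -5 and y'(0) = -8/65 - 4*C1 + 2*C2 = -3. Solving gives C1 = -1626/325, C2 = -7439/650.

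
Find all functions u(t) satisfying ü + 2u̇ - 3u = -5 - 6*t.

Characteristic equation r² + 2r - 3 = 0 factors as (r + 3)(r - 1) = 0, so r = -3, 1.
Hence u_h = C1*exp(-3*t) + C2*exp(t).
For the particular solution try u_p = A0 + A1*t. Substituting and matching coefficients of each power of t gives A0 = 3, A1 = 2, so u_p = 3 + 2*t.

u = 3 + 2*t + C1*exp(-3*t) + C2*exp(t)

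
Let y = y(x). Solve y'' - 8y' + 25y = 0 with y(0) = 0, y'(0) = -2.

Characteristic equation r² - 8r + 25 = 0 has discriminant (-8)² - 4·(25) = -36 < 0, so r = 4 ± 3i.
Hence y_h = C1*cos(3*x)*exp(4*x) + C2*exp(4*x)*sin(3*x).
Apply the initial conditions: y(0) = C1 = 0 and y'(0) = 3*C2 + 4*C1 = -2. Solving gives C1 = 0, C2 = -2/3.

y = -2*exp(4*x)*sin(3*x)/3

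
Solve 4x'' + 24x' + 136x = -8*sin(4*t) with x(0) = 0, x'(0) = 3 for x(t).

Divide through by 4: x'' + 6x' + 34x = -2*sin(4*t).
Characteristic equation r² + 6r + 34 = 0 has discriminant (6)² - 4·(34) = -100 < 0, so r = -3 ± 5i.
Hence x_h = C1*cos(5*t)*exp(-3*t) + C2*exp(-3*t)*sin(5*t).
Try x_p = A*cos(4*t) + B*sin(4*t). Substituting and equating the coefficients of cos(4t) and sin(4t) gives A = 4/75, B = -1/25, so x_p = -sin(4*t)/25 + 4*cos(4*t)/75.
General solution: x = -sin(4*t)/25 + 4*cos(4*t)/75 + C1*cos(5*t)*exp(-3*t) + C2*exp(-3*t)*sin(5*t).
Apply the initial conditions: x(0) = 4/75 + C1 = 0 and x'(0) = -4/25 - 3*C1 + 5*C2 = 3. Solving gives C1 = -4/75, C2 = 3/5.

x = -sin(4*t)/25 + 4*cos(4*t)/75 - 4*cos(5*t)*exp(-3*t)/75 + 3*exp(-3*t)*sin(5*t)/5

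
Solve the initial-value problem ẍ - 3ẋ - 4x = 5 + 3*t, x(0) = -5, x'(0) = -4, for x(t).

Characteristic equation r² - 3r - 4 = 0 factors as (r - 4)(r + 1) = 0, so r = 4, -1.
Hence x_h = C1*exp(4*t) + C2*exp(-t).
For the particular solution try x_p = A0 + A1*t. Substituting and matching coefficients of each power of t gives A0 = -11/16, A1 = -3/4, so x_p = -11/16 - 3*t/4.
General solution: x = -11/16 - 3*t/4 + C1*exp(4*t) + C2*exp(-t).
Apply the initial conditions: x(0) = -11/16 + C1 + C2 = -5 and x'(0) = -3/4 - C2 + 4*C1 = -4. Solving gives C1 = -121/80, C2 = -14/5.

x = -11/16 - 121*exp(4*t)/80 - 14*exp(-t)/5 - 3*t/4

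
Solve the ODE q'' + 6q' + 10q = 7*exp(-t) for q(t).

Characteristic equation r² + 6r + 10 = 0 has discriminant (6)² - 4·(10) = -4 < 0, so r = -3 ± i.
Hence q_h = C1*cos(t)*exp(-3*t) + C2*exp(-3*t)*sin(t).
Try q_p = A*exp(-t). Substituting into the equation and dividing by exp(-t) gives A = 7/5, so q_p = 7*exp(-t)/5.

q = 7*exp(-t)/5 + C1*cos(t)*exp(-3*t) + C2*exp(-3*t)*sin(t)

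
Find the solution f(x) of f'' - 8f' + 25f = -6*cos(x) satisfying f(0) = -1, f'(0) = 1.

Characteristic equation r² - 8r + 25 = 0 has discriminant (-8)² - 4·(25) = -36 < 0, so r = 4 ± 3i.
Hence f_h = C1*cos(3*x)*exp(4*x) + C2*exp(4*x)*sin(3*x).
Try f_p = A*cos(x) + B*sin(x). Substituting and equating the coefficients of cos(x) and sin(x) gives A = -9/40, B = 3/40, so f_p = -9*cos(x)/40 + 3*sin(x)/40.
General solution: f = -9*cos(x)/40 + 3*sin(x)/40 + C1*cos(3*x)*exp(4*x) + C2*exp(4*x)*sin(3*x).
Apply the initial conditions: f(0) = -9/40 + C1 = -1 and f'(0) = 3/40 + 3*C2 + 4*C1 = 1. Solving gives C1 = -31/40, C2 = 161/120.

f = -9*cos(x)/40 + 3*sin(x)/40 - 31*cos(3*x)*exp(4*x)/40 + 161*exp(4*x)*sin(3*x)/120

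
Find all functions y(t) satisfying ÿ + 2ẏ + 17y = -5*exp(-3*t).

Characteristic equation r² + 2r + 17 = 0 has discriminant (2)² - 4·(17) = -64 < 0, so r = -1 ± 4i.
Hence y_h = C1*cos(4*t)*exp(-t) + C2*exp(-t)*sin(4*t).
Try y_p = A*exp(-3*t). Substituting into the equation and dividing by exp(-3*t) gives A = -1/4, so y_p = -exp(-3*t)/4.

y = -exp(-3*t)/4 + C1*cos(4*t)*exp(-t) + C2*exp(-t)*sin(4*t)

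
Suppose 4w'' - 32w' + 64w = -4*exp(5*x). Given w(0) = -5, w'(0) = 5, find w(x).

Divide through by 4: w'' - 8w' + 16w = -exp(5*x).
Characteristic equation r² - 8r + 16 = 0 has discriminant (-8)² - 4·(16) = 0, so r = 4 is a repeated root.
Hence w_h = (C1 + C2*x)*exp(4*x).
Try w_p = A*exp(5*x). Substituting into the equation and dividing by exp(5*x) gives A = -1, so w_p = -exp(5*x).
General solution: w = -exp(5*x) + C1*exp(4*x) + C2*x*exp(4*x).
Apply the initial conditions: w(0) = -1 + C1 = -5 and w'(0) = -5 + C2 + 4*C1 = 5. Solving gives C1 = -4, C2 = 26.

w = -exp(5*x) - 4*exp(4*x) + 26*x*exp(4*x)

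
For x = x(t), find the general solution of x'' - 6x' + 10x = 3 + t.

Characteristic equation r² - 6r + 10 = 0 has discriminant (-6)² - 4·(10) = -4 < 0, so r = 3 ± i.
Hence x_h = C1*cos(t)*exp(3*t) + C2*exp(3*t)*sin(t).
For the particular solution try x_p = A0 + A1*t. Substituting and matching coefficients of each power of t gives A0 = 9/25, A1 = 1/10, so x_p = 9/25 + t/10.

x = 9/25 + t/10 + C1*cos(t)*exp(3*t) + C2*exp(3*t)*sin(t)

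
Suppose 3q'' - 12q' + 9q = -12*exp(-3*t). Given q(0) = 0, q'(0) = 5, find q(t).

q = -2*exp(t) - exp(-3*t)/6 + 13*exp(3*t)/6

Divide through by 3: q'' - 4q' + 3q = -4*exp(-3*t).
Characteristic equation r² - 4r + 3 = 0 factors as (r - 3)(r - 1) = 0, so r = 3, 1.
Hence q_h = C1*exp(3*t) + C2*exp(t).
Try q_p = A*exp(-3*t). Substituting into the equation and dividing by exp(-3*t) gives A = -1/6, so q_p = -exp(-3*t)/6.
General solution: q = -exp(-3*t)/6 + C1*exp(3*t) + C2*exp(t).
Apply the initial conditions: q(0) = -1/6 + C1 + C2 = 0 and q'(0) = 1/2 + C2 + 3*C1 = 5. Solving gives C1 = 13/6, C2 = -2.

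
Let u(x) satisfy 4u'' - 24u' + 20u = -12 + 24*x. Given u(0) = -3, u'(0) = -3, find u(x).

u = 21/25 - 15*exp(x)/4 - 9*exp(5*x)/100 + 6*x/5

Divide through by 4: u'' - 6u' + 5u = -3 + 6*x.
Characteristic equation r² - 6r + 5 = 0 factors as (r - 1)(r - 5) = 0, so r = 1, 5.
Hence u_h = C1*exp(x) + C2*exp(5*x).
For the particular solution try u_p = A0 + A1*x. Substituting and matching coefficients of each power of x gives A0 = 21/25, A1 = 6/5, so u_p = 21/25 + 6*x/5.
General solution: u = 21/25 + 6*x/5 + C1*exp(x) + C2*exp(5*x).
Apply the initial conditions: u(0) = 21/25 + C1 + C2 = -3 and u'(0) = 6/5 + C1 + 5*C2 = -3. Solving gives C1 = -15/4, C2 = -9/100.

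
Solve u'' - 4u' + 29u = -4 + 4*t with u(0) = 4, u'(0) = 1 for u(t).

u = -100/841 + 4*t/29 - 6203*exp(2*t)*sin(5*t)/4205 + 3464*cos(5*t)*exp(2*t)/841

Characteristic equation r² - 4r + 29 = 0 has discriminant (-4)² - 4·(29) = -100 < 0, so r = 2 ± 5i.
Hence u_h = C1*cos(5*t)*exp(2*t) + C2*exp(2*t)*sin(5*t).
For the particular solution try u_p = A0 + A1*t. Substituting and matching coefficients of each power of t gives A0 = -100/841, A1 = 4/29, so u_p = -100/841 + 4*t/29.
General solution: u = -100/841 + 4*t/29 + C1*cos(5*t)*exp(2*t) + C2*exp(2*t)*sin(5*t).
Apply the initial conditions: u(0) = -100/841 + C1 = 4 and u'(0) = 4/29 + 2*C1 + 5*C2 = 1. Solving gives C1 = 3464/841, C2 = -6203/4205.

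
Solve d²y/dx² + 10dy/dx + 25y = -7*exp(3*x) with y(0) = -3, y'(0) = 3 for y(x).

Characteristic equation r² + 10r + 25 = 0 has discriminant (10)² - 4·(25) = 0, so r = -5 is a repeated root.
Hence y_h = (C1 + C2*x)*exp(-5*x).
Try y_p = A*exp(3*x). Substituting into the equation and dividing by exp(3*x) gives A = -7/64, so y_p = -7*exp(3*x)/64.
General solution: y = -7*exp(3*x)/64 + C1*exp(-5*x) + C2*x*exp(-5*x).
Apply the initial conditions: y(0) = -7/64 + C1 = -3 and y'(0) = -21/64 + C2 - 5*C1 = 3. Solving gives C1 = -185/64, C2 = -89/8.

y = -185*exp(-5*x)/64 - 7*exp(3*x)/64 - 89*x*exp(-5*x)/8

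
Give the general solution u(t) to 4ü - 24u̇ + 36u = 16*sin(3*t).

Divide through by 4: u'' - 6u' + 9u = 4*sin(3*t).
Characteristic equation r² - 6r + 9 = 0 has discriminant (-6)² - 4·(9) = 0, so r = 3 is a repeated root.
Hence u_h = (C1 + C2*t)*exp(3*t).
Try u_p = A*cos(3*t) + B*sin(3*t). Substituting and equating the coefficients of cos(3t) and sin(3t) gives A = 2/9, B = 0, so u_p = 2*cos(3*t)/9.

u = 2*cos(3*t)/9 + C1*exp(3*t) + C2*t*exp(3*t)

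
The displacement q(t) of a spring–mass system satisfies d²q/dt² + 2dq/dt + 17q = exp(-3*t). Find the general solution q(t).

q = exp(-3*t)/20 + C1*cos(4*t)*exp(-t) + C2*exp(-t)*sin(4*t)

Characteristic equation r² + 2r + 17 = 0 has discriminant (2)² - 4·(17) = -64 < 0, so r = -1 ± 4i.
Hence q_h = C1*cos(4*t)*exp(-t) + C2*exp(-t)*sin(4*t).
Try q_p = A*exp(-3*t). Substituting into the equation and dividing by exp(-3*t) gives A = 1/20, so q_p = exp(-3*t)/20.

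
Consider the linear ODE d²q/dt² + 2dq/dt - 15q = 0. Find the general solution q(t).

q = C1*exp(3*t) + C2*exp(-5*t)

Characteristic equation r² + 2r - 15 = 0 factors as (r - 3)(r + 5) = 0, so r = 3, -5.
Hence q_h = C1*exp(3*t) + C2*exp(-5*t).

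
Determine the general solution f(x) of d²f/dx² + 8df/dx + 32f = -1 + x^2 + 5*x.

f = -35/512 + x**2/32 + 9*x/64 + C1*cos(4*x)*exp(-4*x) + C2*exp(-4*x)*sin(4*x)

Characteristic equation r² + 8r + 32 = 0 has discriminant (8)² - 4·(32) = -64 < 0, so r = -4 ± 4i.
Hence f_h = C1*cos(4*x)*exp(-4*x) + C2*exp(-4*x)*sin(4*x).
For the particular solution try f_p = A0 + A1*x + A2*x^2. Substituting and matching coefficients of each power of x gives A0 = -35/512, A1 = 9/64, A2 = 1/32, so f_p = -35/512 + x^2/32 + 9*x/64.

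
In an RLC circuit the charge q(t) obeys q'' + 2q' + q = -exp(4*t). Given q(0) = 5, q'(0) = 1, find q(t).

Characteristic equation r² + 2r + 1 = 0 has discriminant (2)² - 4·(1) = 0, so r = -1 is a repeated root.
Hence q_h = (C1 + C2*t)*exp(-t).
Try q_p = A*exp(4*t). Substituting into the equation and dividing by exp(4*t) gives A = -1/25, so q_p = -exp(4*t)/25.
General solution: q = -exp(4*t)/25 + C1*exp(-t) + C2*t*exp(-t).
Apply the initial conditions: q(0) = -1/25 + C1 = 5 and q'(0) = -4/25 + C2 - C1 = 1. Solving gives C1 = 126/25, C2 = 31/5.

q = -exp(4*t)/25 + 126*exp(-t)/25 + 31*t*exp(-t)/5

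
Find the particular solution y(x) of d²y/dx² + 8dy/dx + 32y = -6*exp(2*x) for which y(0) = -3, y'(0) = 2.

Characteristic equation r² + 8r + 32 = 0 has discriminant (8)² - 4·(32) = -64 < 0, so r = -4 ± 4i.
Hence y_h = C1*cos(4*x)*exp(-4*x) + C2*exp(-4*x)*sin(4*x).
Try y_p = A*exp(2*x). Substituting into the equation and dividing by exp(2*x) gives A = -3/26, so y_p = -3*exp(2*x)/26.
General solution: y = -3*exp(2*x)/26 + C1*cos(4*x)*exp(-4*x) + C2*exp(-4*x)*sin(4*x).
Apply the initial conditions: y(0) = -3/26 + C1 = -3 and y'(0) = -3/13 - 4*C1 + 4*C2 = 2. Solving gives C1 = -75/26, C2 = -121/52.

y = -3*exp(2*x)/26 - 121*exp(-4*x)*sin(4*x)/52 - 75*cos(4*x)*exp(-4*x)/26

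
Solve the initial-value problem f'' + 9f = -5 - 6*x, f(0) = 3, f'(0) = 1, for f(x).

Characteristic equation r² + 9 = 0 has discriminant (0)² - 4·(9) = -36 < 0, so r = ± 3i.
Hence f_h = C1*cos(3*x) + C2*sin(3*x).
For the particular solution try f_p = A0 + A1*x. Substituting and matching coefficients of each power of x gives A0 = -5/9, A1 = -2/3, so f_p = -5/9 - 2*x/3.
General solution: f = -5/9 - 2*x/3 + C1*cos(3*x) + C2*sin(3*x).
Apply the initial conditions: f(0) = -5/9 + C1 = 3 and f'(0) = -2/3 + 3*C2 = 1. Solving gives C1 = 32/9, C2 = 5/9.

f = -5/9 - 2*x/3 + 5*sin(3*x)/9 + 32*cos(3*x)/9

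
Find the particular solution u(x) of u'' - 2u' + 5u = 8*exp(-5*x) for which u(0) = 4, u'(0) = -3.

u = exp(-5*x)/5 - 29*exp(x)*sin(2*x)/10 + 19*cos(2*x)*exp(x)/5

Characteristic equation r² - 2r + 5 = 0 has discriminant (-2)² - 4·(5) = -16 < 0, so r = 1 ± 2i.
Hence u_h = C1*cos(2*x)*exp(x) + C2*exp(x)*sin(2*x).
Try u_p = A*exp(-5*x). Substituting into the equation and dividing by exp(-5*x) gives A = 1/5, so u_p = exp(-5*x)/5.
General solution: u = exp(-5*x)/5 + C1*cos(2*x)*exp(x) + C2*exp(x)*sin(2*x).
Apply the initial conditions: u(0) = 1/5 + C1 = 4 and u'(0) = -1 + C1 + 2*C2 = -3. Solving gives C1 = 19/5, C2 = -29/10.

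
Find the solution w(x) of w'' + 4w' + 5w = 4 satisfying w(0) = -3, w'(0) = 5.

Characteristic equation r² + 4r + 5 = 0 has discriminant (4)² - 4·(5) = -4 < 0, so r = -2 ± i.
Hence w_h = C1*cos(x)*exp(-2*x) + C2*exp(-2*x)*sin(x).
For the particular solution try w_p = A0. Substituting and matching coefficients of each power of x gives A0 = 4/5, so w_p = 4/5.
General solution: w = 4/5 + C1*cos(x)*exp(-2*x) + C2*exp(-2*x)*sin(x).
Apply the initial conditions: w(0) = 4/5 + C1 = -3 and w'(0) = C2 - 2*C1 = 5. Solving gives C1 = -19/5, C2 = -13/5.

w = 4/5 - 19*cos(x)*exp(-2*x)/5 - 13*exp(-2*x)*sin(x)/5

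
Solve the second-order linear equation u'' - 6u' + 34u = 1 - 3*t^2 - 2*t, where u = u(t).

Characteristic equation r² - 6r + 34 = 0 has discriminant (-6)² - 4·(34) = -100 < 0, so r = 3 ± 5i.
Hence u_h = C1*cos(5*t)*exp(3*t) + C2*exp(3*t)*sin(5*t).
For the particular solution try u_p = A0 + A1*t + A2*t^2. Substituting and matching coefficients of each power of t gives A0 = 92/4913, A1 = -26/289, A2 = -3/34, so u_p = 92/4913 - 26*t/289 - 3*t^2/34.

u = 92/4913 - 26*t/289 - 3*t**2/34 + C1*cos(5*t)*exp(3*t) + C2*exp(3*t)*sin(5*t)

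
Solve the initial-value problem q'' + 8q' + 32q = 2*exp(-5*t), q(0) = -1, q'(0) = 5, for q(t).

q = 2*exp(-5*t)/17 - 19*cos(4*t)*exp(-4*t)/17 + 19*exp(-4*t)*sin(4*t)/68

Characteristic equation r² + 8r + 32 = 0 has discriminant (8)² - 4·(32) = -64 < 0, so r = -4 ± 4i.
Hence q_h = C1*cos(4*t)*exp(-4*t) + C2*exp(-4*t)*sin(4*t).
Try q_p = A*exp(-5*t). Substituting into the equation and dividing by exp(-5*t) gives A = 2/17, so q_p = 2*exp(-5*t)/17.
General solution: q = 2*exp(-5*t)/17 + C1*cos(4*t)*exp(-4*t) + C2*exp(-4*t)*sin(4*t).
Apply the initial conditions: q(0) = 2/17 + C1 = -1 and q'(0) = -10/17 - 4*C1 + 4*C2 = 5. Solving gives C1 = -19/17, C2 = 19/68.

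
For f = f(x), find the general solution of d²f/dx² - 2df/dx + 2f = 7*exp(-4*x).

f = 7*exp(-4*x)/26 + C1*cos(x)*exp(x) + C2*exp(x)*sin(x)

Characteristic equation r² - 2r + 2 = 0 has discriminant (-2)² - 4·(2) = -4 < 0, so r = 1 ± i.
Hence f_h = C1*cos(x)*exp(x) + C2*exp(x)*sin(x).
Try f_p = A*exp(-4*x). Substituting into the equation and dividing by exp(-4*x) gives A = 7/26, so f_p = 7*exp(-4*x)/26.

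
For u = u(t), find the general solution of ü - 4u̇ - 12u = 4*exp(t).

Characteristic equation r² - 4r - 12 = 0 factors as (r - 6)(r + 2) = 0, so r = 6, -2.
Hence u_h = C1*exp(6*t) + C2*exp(-2*t).
Try u_p = A*exp(t). Substituting into the equation and dividing by exp(t) gives A = -4/15, so u_p = -4*exp(t)/15.

u = -4*exp(t)/15 + C1*exp(6*t) + C2*exp(-2*t)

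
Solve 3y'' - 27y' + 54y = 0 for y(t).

y = C1*exp(6*t) + C2*exp(3*t)

Divide through by 3: y'' - 9y' + 18y = 0.
Characteristic equation r² - 9r + 18 = 0 factors as (r - 6)(r - 3) = 0, so r = 6, 3.
Hence y_h = C1*exp(6*t) + C2*exp(3*t).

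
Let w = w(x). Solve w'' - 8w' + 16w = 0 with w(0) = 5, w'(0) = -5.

w = 5*exp(4*x) - 25*x*exp(4*x)

Characteristic equation r² - 8r + 16 = 0 has discriminant (-8)² - 4·(16) = 0, so r = 4 is a repeated root.
Hence w_h = (C1 + C2*x)*exp(4*x).
Apply the initial conditions: w(0) = C1 = 5 and w'(0) = C2 + 4*C1 = -5. Solving gives C1 = 5, C2 = -25.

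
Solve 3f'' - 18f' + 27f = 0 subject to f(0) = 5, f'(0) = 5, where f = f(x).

f = 5*exp(3*x) - 10*x*exp(3*x)

Divide through by 3: f'' - 6f' + 9f = 0.
Characteristic equation r² - 6r + 9 = 0 has discriminant (-6)² - 4·(9) = 0, so r = 3 is a repeated root.
Hence f_h = (C1 + C2*x)*exp(3*x).
Apply the initial conditions: f(0) = C1 = 5 and f'(0) = C2 + 3*C1 = 5. Solving gives C1 = 5, C2 = -10.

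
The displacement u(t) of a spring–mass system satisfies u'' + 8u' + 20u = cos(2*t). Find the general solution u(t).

Characteristic equation r² + 8r + 20 = 0 has discriminant (8)² - 4·(20) = -16 < 0, so r = -4 ± 2i.
Hence u_h = C1*cos(2*t)*exp(-4*t) + C2*exp(-4*t)*sin(2*t).
Try u_p = A*cos(2*t) + B*sin(2*t). Substituting and equating the coefficients of cos(2t) and sin(2t) gives A = 1/32, B = 1/32, so u_p = cos(2*t)/32 + sin(2*t)/32.

u = cos(2*t)/32 + sin(2*t)/32 + C1*cos(2*t)*exp(-4*t) + C2*exp(-4*t)*sin(2*t)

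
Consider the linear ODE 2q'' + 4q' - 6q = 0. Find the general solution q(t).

q = C1*exp(-3*t) + C2*exp(t)

Divide through by 2: q'' + 2q' - 3q = 0.
Characteristic equation r² + 2r - 3 = 0 factors as (r + 3)(r - 1) = 0, so r = -3, 1.
Hence q_h = C1*exp(-3*t) + C2*exp(t).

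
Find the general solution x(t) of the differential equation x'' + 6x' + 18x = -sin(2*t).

x = -7*sin(2*t)/170 + 3*cos(2*t)/85 + C1*cos(3*t)*exp(-3*t) + C2*exp(-3*t)*sin(3*t)

Characteristic equation r² + 6r + 18 = 0 has discriminant (6)² - 4·(18) = -36 < 0, so r = -3 ± 3i.
Hence x_h = C1*cos(3*t)*exp(-3*t) + C2*exp(-3*t)*sin(3*t).
Try x_p = A*cos(2*t) + B*sin(2*t). Substituting and equating the coefficients of cos(2t) and sin(2t) gives A = 3/85, B = -7/170, so x_p = -7*sin(2*t)/170 + 3*cos(2*t)/85.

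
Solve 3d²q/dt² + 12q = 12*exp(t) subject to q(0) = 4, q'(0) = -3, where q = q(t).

Divide through by 3: q'' + 4q = 4*exp(t).
Characteristic equation r² + 4 = 0 has discriminant (0)² - 4·(4) = -16 < 0, so r = ± 2i.
Hence q_h = C1*cos(2*t) + C2*sin(2*t).
Try q_p = A*exp(t). Substituting into the equation and dividing by exp(t) gives A = 4/5, so q_p = 4*exp(t)/5.
General solution: q = 4*exp(t)/5 + C1*cos(2*t) + C2*sin(2*t).
Apply the initial conditions: q(0) = 4/5 + C1 = 4 and q'(0) = 4/5 + 2*C2 = -3. Solving gives C1 = 16/5, C2 = -19/10.

q = -19*sin(2*t)/10 + 4*exp(t)/5 + 16*cos(2*t)/5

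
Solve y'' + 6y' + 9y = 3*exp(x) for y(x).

y = 3*exp(x)/16 + C1*exp(-3*x) + C2*x*exp(-3*x)

Characteristic equation r² + 6r + 9 = 0 has discriminant (6)² - 4·(9) = 0, so r = -3 is a repeated root.
Hence y_h = (C1 + C2*x)*exp(-3*x).
Try y_p = A*exp(x). Substituting into the equation and dividing by exp(x) gives A = 3/16, so y_p = 3*exp(x)/16.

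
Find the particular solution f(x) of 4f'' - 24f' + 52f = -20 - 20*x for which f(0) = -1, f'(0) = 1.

Divide through by 4: f'' - 6f' + 13f = -5 - 5*x.
Characteristic equation r² - 6r + 13 = 0 has discriminant (-6)² - 4·(13) = -16 < 0, so r = 3 ± 2i.
Hence f_h = C1*cos(2*x)*exp(3*x) + C2*exp(3*x)*sin(2*x).
For the particular solution try f_p = A0 + A1*x. Substituting and matching coefficients of each power of x gives A0 = -95/169, A1 = -5/13, so f_p = -95/169 - 5*x/13.
General solution: f = -95/169 - 5*x/13 + C1*cos(2*x)*exp(3*x) + C2*exp(3*x)*sin(2*x).
Apply the initial conditions: f(0) = -95/169 + C1 = -1 and f'(0) = -5/13 + 2*C2 + 3*C1 = 1. Solving gives C1 = -74/169, C2 = 228/169.

f = -95/169 - 5*x/13 - 74*cos(2*x)*exp(3*x)/169 + 228*exp(3*x)*sin(2*x)/169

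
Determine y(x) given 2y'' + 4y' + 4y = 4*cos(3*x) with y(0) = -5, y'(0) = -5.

Divide through by 2: y'' + 2y' + 2y = 2*cos(3*x).
Characteristic equation r² + 2r + 2 = 0 has discriminant (2)² - 4·(2) = -4 < 0, so r = -1 ± i.
Hence y_h = C1*cos(x)*exp(-x) + C2*exp(-x)*sin(x).
Try y_p = A*cos(3*x) + B*sin(3*x). Substituting and equating the coefficients of cos(3x) and sin(3x) gives A = -14/85, B = 12/85, so y_p = -14*cos(3*x)/85 + 12*sin(3*x)/85.
General solution: y = -14*cos(3*x)/85 + 12*sin(3*x)/85 + C1*cos(x)*exp(-x) + C2*exp(-x)*sin(x).
Apply the initial conditions: y(0) = -14/85 + C1 = -5 and y'(0) = 36/85 + C2 - C1 = -5. Solving gives C1 = -411/85, C2 = -872/85.

y = -14*cos(3*x)/85 + 12*sin(3*x)/85 - 872*exp(-x)*sin(x)/85 - 411*cos(x)*exp(-x)/85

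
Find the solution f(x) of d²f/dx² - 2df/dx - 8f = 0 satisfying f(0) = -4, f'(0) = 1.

Characteristic equation r² - 2r - 8 = 0 factors as (r - 4)(r + 2) = 0, so r = 4, -2.
Hence f_h = C1*exp(4*x) + C2*exp(-2*x).
Apply the initial conditions: f(0) = C1 + C2 = -4 and f'(0) = -2*C2 + 4*C1 = 1. Solving gives C1 = -7/6, C2 = -17/6.

f = -17*exp(-2*x)/6 - 7*exp(4*x)/6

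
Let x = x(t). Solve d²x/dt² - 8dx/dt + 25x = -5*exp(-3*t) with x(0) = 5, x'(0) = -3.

Characteristic equation r² - 8r + 25 = 0 has discriminant (-8)² - 4·(25) = -36 < 0, so r = 4 ± 3i.
Hence x_h = C1*cos(3*t)*exp(4*t) + C2*exp(4*t)*sin(3*t).
Try x_p = A*exp(-3*t). Substituting into the equation and dividing by exp(-3*t) gives A = -5/58, so x_p = -5*exp(-3*t)/58.
General solution: x = -5*exp(-3*t)/58 + C1*cos(3*t)*exp(4*t) + C2*exp(4*t)*sin(3*t).
Apply the initial conditions: x(0) = -5/58 + C1 = 5 and x'(0) = 15/58 + 3*C2 + 4*C1 = -3. Solving gives C1 = 295/58, C2 = -1369/174.

x = -5*exp(-3*t)/58 - 1369*exp(4*t)*sin(3*t)/174 + 295*cos(3*t)*exp(4*t)/58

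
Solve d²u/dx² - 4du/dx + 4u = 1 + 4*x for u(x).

u = 5/4 + x + C1*exp(2*x) + C2*x*exp(2*x)

Characteristic equation r² - 4r + 4 = 0 has discriminant (-4)² - 4·(4) = 0, so r = 2 is a repeated root.
Hence u_h = (C1 + C2*x)*exp(2*x).
For the particular solution try u_p = A0 + A1*x. Substituting and matching coefficients of each power of x gives A0 = 5/4, A1 = 1, so u_p = 5/4 + x.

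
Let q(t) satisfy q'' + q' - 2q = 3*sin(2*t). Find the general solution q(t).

Characteristic equation r² + r - 2 = 0 factors as (r - 1)(r + 2) = 0, so r = 1, -2.
Hence q_h = C1*exp(t) + C2*exp(-2*t).
Try q_p = A*cos(2*t) + B*sin(2*t). Substituting and equating the coefficients of cos(2t) and sin(2t) gives A = -3/20, B = -9/20, so q_p = -9*sin(2*t)/20 - 3*cos(2*t)/20.

q = -9*sin(2*t)/20 - 3*cos(2*t)/20 + C1*exp(t) + C2*exp(-2*t)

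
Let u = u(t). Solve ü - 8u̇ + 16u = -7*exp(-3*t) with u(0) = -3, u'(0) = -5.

Characteristic equation r² - 8r + 16 = 0 has discriminant (-8)² - 4·(16) = 0, so r = 4 is a repeated root.
Hence u_h = (C1 + C2*t)*exp(4*t).
Try u_p = A*exp(-3*t). Substituting into the equation and dividing by exp(-3*t) gives A = -1/7, so u_p = -exp(-3*t)/7.
General solution: u = -exp(-3*t)/7 + C1*exp(4*t) + C2*t*exp(4*t).
Apply the initial conditions: u(0) = -1/7 + C1 = -3 and u'(0) = 3/7 + C2 + 4*C1 = -5. Solving gives C1 = -20/7, C2 = 6.

u = -20*exp(4*t)/7 - exp(-3*t)/7 + 6*t*exp(4*t)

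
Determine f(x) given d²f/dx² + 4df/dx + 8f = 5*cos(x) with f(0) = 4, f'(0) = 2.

f = 4*sin(x)/13 + 7*cos(x)/13 + 45*cos(2*x)*exp(-2*x)/13 + 56*exp(-2*x)*sin(2*x)/13

Characteristic equation r² + 4r + 8 = 0 has discriminant (4)² - 4·(8) = -16 < 0, so r = -2 ± 2i.
Hence f_h = C1*cos(2*x)*exp(-2*x) + C2*exp(-2*x)*sin(2*x).
Try f_p = A*cos(x) + B*sin(x). Substituting and equating the coefficients of cos(x) and sin(x) gives A = 7/13, B = 4/13, so f_p = 4*sin(x)/13 + 7*cos(x)/13.
General solution: f = 4*sin(x)/13 + 7*cos(x)/13 + C1*cos(2*x)*exp(-2*x) + C2*exp(-2*x)*sin(2*x).
Apply the initial conditions: f(0) = 7/13 + C1 = 4 and f'(0) = 4/13 - 2*C1 + 2*C2 = 2. Solving gives C1 = 45/13, C2 = 56/13.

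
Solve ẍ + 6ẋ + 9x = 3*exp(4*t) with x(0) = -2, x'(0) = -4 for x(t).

x = -101*exp(-3*t)/49 + 3*exp(4*t)/49 - 73*t*exp(-3*t)/7

Characteristic equation r² + 6r + 9 = 0 has discriminant (6)² - 4·(9) = 0, so r = -3 is a repeated root.
Hence x_h = (C1 + C2*t)*exp(-3*t).
Try x_p = A*exp(4*t). Substituting into the equation and dividing by exp(4*t) gives A = 3/49, so x_p = 3*exp(4*t)/49.
General solution: x = 3*exp(4*t)/49 + C1*exp(-3*t) + C2*t*exp(-3*t).
Apply the initial conditions: x(0) = 3/49 + C1 = -2 and x'(0) = 12/49 + C2 - 3*C1 = -4. Solving gives C1 = -101/49, C2 = -73/7.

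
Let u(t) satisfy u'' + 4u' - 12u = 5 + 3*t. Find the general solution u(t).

Characteristic equation r² + 4r - 12 = 0 factors as (r - 2)(r + 6) = 0, so r = 2, -6.
Hence u_h = C1*exp(2*t) + C2*exp(-6*t).
For the particular solution try u_p = A0 + A1*t. Substituting and matching coefficients of each power of t gives A0 = -1/2, A1 = -1/4, so u_p = -1/2 - t/4.

u = -1/2 - t/4 + C1*exp(2*t) + C2*exp(-6*t)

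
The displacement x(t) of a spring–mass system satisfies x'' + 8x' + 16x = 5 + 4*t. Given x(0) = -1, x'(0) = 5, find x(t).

x = 3/16 - 19*exp(-4*t)/16 + t/4

Characteristic equation r² + 8r + 16 = 0 has discriminant (8)² - 4·(16) = 0, so r = -4 is a repeated root.
Hence x_h = (C1 + C2*t)*exp(-4*t).
For the particular solution try x_p = A0 + A1*t. Substituting and matching coefficients of each power of t gives A0 = 3/16, A1 = 1/4, so x_p = 3/16 + t/4.
General solution: x = 3/16 + t/4 + C1*exp(-4*t) + C2*t*exp(-4*t).
Apply the initial conditions: x(0) = 3/16 + C1 = -1 and x'(0) = 1/4 + C2 - 4*C1 = 5. Solving gives C1 = -19/16, C2 = 0.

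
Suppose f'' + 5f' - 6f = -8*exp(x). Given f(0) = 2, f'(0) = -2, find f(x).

f = 20*exp(-6*x)/49 + 78*exp(x)/49 - 8*x*exp(x)/7

Characteristic equation r² + 5r - 6 = 0 factors as (r + 6)(r - 1) = 0, so r = -6, 1.
Hence f_h = C1*exp(-6*x) + C2*exp(x).
Since exp(x) solves the homogeneous equation (r = 1 is a root of multiplicity 1), multiply the trial by x. Try f_p = A*x*exp(x). Substituting into the equation and dividing by exp(x) gives A = -8/7, so f_p = -8*x*exp(x)/7.
General solution: f = C1*exp(-6*x) + C2*exp(x) - 8*x*exp(x)/7.
Apply the initial conditions: f(0) = C1 + C2 = 2 and f'(0) = -8/7 + C2 - 6*C1 = -2. Solving gives C1 = 20/49, C2 = 78/49.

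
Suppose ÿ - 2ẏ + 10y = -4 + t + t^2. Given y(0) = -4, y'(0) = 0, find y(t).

Characteristic equation r² - 2r + 10 = 0 has discriminant (-2)² - 4·(10) = -36 < 0, so r = 1 ± 3i.
Hence y_h = C1*cos(3*t)*exp(t) + C2*exp(t)*sin(3*t).
For the particular solution try y_p = A0 + A1*t + A2*t^2. Substituting and matching coefficients of each power of t gives A0 = -49/125, A1 = 7/50, A2 = 1/10, so y_p = -49/125 + t^2/10 + 7*t/50.
General solution: y = -49/125 + t^2/10 + 7*t/50 + C1*cos(3*t)*exp(t) + C2*exp(t)*sin(3*t).
Apply the initial conditions: y(0) = -49/125 + C1 = -4 and y'(0) = 7/50 + C1 + 3*C2 = 0. Solving gives C1 = -451/125, C2 = 289/250.

y = -49/125 + t**2/10 + 7*t/50 - 451*cos(3*t)*exp(t)/125 + 289*exp(t)*sin(3*t)/250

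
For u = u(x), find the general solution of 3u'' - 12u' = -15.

u = C2 + 5*x/4 + C1*exp(4*x)

Divide through by 3: u'' - 4u' = -5.
Characteristic equation r² - 4r = 0 factors as (r - 4)r = 0, so r = 4, 0.
Hence u_h = C1*exp(4*x) + C2.
Since 0 is a characteristic root (multiplicity 1), multiply the polynomial trial by x: try u_p = A0*x. Substituting and matching coefficients of each power of x gives A0 = 5/4, so u_p = 5*x/4.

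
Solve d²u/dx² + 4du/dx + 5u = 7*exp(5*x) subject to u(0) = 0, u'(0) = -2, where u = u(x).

u = 7*exp(5*x)/50 - 149*exp(-2*x)*sin(x)/50 - 7*cos(x)*exp(-2*x)/50

Characteristic equation r² + 4r + 5 = 0 has discriminant (4)² - 4·(5) = -4 < 0, so r = -2 ± i.
Hence u_h = C1*cos(x)*exp(-2*x) + C2*exp(-2*x)*sin(x).
Try u_p = A*exp(5*x). Substituting into the equation and dividing by exp(5*x) gives A = 7/50, so u_p = 7*exp(5*x)/50.
General solution: u = 7*exp(5*x)/50 + C1*cos(x)*exp(-2*x) + C2*exp(-2*x)*sin(x).
Apply the initial conditions: u(0) = 7/50 + C1 = 0 and u'(0) = 7/10 + C2 - 2*C1 = -2. Solving gives C1 = -7/50, C2 = -149/50.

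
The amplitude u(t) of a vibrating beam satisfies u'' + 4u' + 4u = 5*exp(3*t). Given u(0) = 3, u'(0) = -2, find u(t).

Characteristic equation r² + 4r + 4 = 0 has discriminant (4)² - 4·(4) = 0, so r = -2 is a repeated root.
Hence u_h = (C1 + C2*t)*exp(-2*t).
Try u_p = A*exp(3*t). Substituting into the equation and dividing by exp(3*t) gives A = 1/5, so u_p = exp(3*t)/5.
General solution: u = exp(3*t)/5 + C1*exp(-2*t) + C2*t*exp(-2*t).
Apply the initial conditions: u(0) = 1/5 + C1 = 3 and u'(0) = 3/5 + C2 - 2*C1 = -2. Solving gives C1 = 14/5, C2 = 3.

u = exp(3*t)/5 + 14*exp(-2*t)/5 + 3*t*exp(-2*t)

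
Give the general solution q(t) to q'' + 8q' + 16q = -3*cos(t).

Characteristic equation r² + 8r + 16 = 0 has discriminant (8)² - 4·(16) = 0, so r = -4 is a repeated root.
Hence q_h = (C1 + C2*t)*exp(-4*t).
Try q_p = A*cos(t) + B*sin(t). Substituting and equating the coefficients of cos(t) and sin(t) gives A = -45/289, B = -24/289, so q_p = -45*cos(t)/289 - 24*sin(t)/289.

q = -45*cos(t)/289 - 24*sin(t)/289 + C1*exp(-4*t) + C2*t*exp(-4*t)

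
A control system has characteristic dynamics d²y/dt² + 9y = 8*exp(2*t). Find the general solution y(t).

y = 8*exp(2*t)/13 + C1*cos(3*t) + C2*sin(3*t)

Characteristic equation r² + 9 = 0 has discriminant (0)² - 4·(9) = -36 < 0, so r = ± 3i.
Hence y_h = C1*cos(3*t) + C2*sin(3*t).
Try y_p = A*exp(2*t). Substituting into the equation and dividing by exp(2*t) gives A = 8/13, so y_p = 8*exp(2*t)/13.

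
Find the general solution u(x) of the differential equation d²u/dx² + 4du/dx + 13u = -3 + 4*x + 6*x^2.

u = -679/2197 + 4*x/169 + 6*x**2/13 + C1*cos(3*x)*exp(-2*x) + C2*exp(-2*x)*sin(3*x)

Characteristic equation r² + 4r + 13 = 0 has discriminant (4)² - 4·(13) = -36 < 0, so r = -2 ± 3i.
Hence u_h = C1*cos(3*x)*exp(-2*x) + C2*exp(-2*x)*sin(3*x).
For the particular solution try u_p = A0 + A1*x + A2*x^2. Substituting and matching coefficients of each power of x gives A0 = -679/2197, A1 = 4/169, A2 = 6/13, so u_p = -679/2197 + 4*x/169 + 6*x^2/13.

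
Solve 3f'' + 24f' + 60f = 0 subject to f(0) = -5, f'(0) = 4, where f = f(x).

Divide through by 3: f'' + 8f' + 20f = 0.
Characteristic equation r² + 8r + 20 = 0 has discriminant (8)² - 4·(20) = -16 < 0, so r = -4 ± 2i.
Hence f_h = C1*cos(2*x)*exp(-4*x) + C2*exp(-4*x)*sin(2*x).
Apply the initial conditions: f(0) = C1 = -5 and f'(0) = -4*C1 + 2*C2 = 4. Solving gives C1 = -5, C2 = -8.

f = -8*exp(-4*x)*sin(2*x) - 5*cos(2*x)*exp(-4*x)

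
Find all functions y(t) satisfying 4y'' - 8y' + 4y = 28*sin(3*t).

y = -14*sin(3*t)/25 + 21*cos(3*t)/50 + C1*exp(t) + C2*t*exp(t)

Divide through by 4: y'' - 2y' + y = 7*sin(3*t).
Characteristic equation r² - 2r + 1 = 0 has discriminant (-2)² - 4·(1) = 0, so r = 1 is a repeated root.
Hence y_h = (C1 + C2*t)*exp(t).
Try y_p = A*cos(3*t) + B*sin(3*t). Substituting and equating the coefficients of cos(3t) and sin(3t) gives A = 21/50, B = -14/25, so y_p = -14*sin(3*t)/25 + 21*cos(3*t)/50.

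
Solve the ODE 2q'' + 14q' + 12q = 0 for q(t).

q = C1*exp(-t) + C2*exp(-6*t)

Divide through by 2: q'' + 7q' + 6q = 0.
Characteristic equation r² + 7r + 6 = 0 factors as (r + 1)(r + 6) = 0, so r = -1, -6.
Hence q_h = C1*exp(-t) + C2*exp(-6*t).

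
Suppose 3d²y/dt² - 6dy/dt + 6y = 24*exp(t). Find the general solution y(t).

Divide through by 3: y'' - 2y' + 2y = 8*exp(t).
Characteristic equation r² - 2r + 2 = 0 has discriminant (-2)² - 4·(2) = -4 < 0, so r = 1 ± i.
Hence y_h = C1*cos(t)*exp(t) + C2*exp(t)*sin(t).
Try y_p = A*exp(t). Substituting into the equation and dividing by exp(t) gives A = 8, so y_p = 8*exp(t).

y = 8*exp(t) + C1*cos(t)*exp(t) + C2*exp(t)*sin(t)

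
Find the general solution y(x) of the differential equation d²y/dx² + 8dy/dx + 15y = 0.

Characteristic equation r² + 8r + 15 = 0 factors as (r + 3)(r + 5) = 0, so r = -3, -5.
Hence y_h = C1*exp(-3*x) + C2*exp(-5*x).

y = C1*exp(-3*x) + C2*exp(-5*x)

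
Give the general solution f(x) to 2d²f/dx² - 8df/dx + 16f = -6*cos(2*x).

Divide through by 2: f'' - 4f' + 8f = -3*cos(2*x).
Characteristic equation r² - 4r + 8 = 0 has discriminant (-4)² - 4·(8) = -16 < 0, so r = 2 ± 2i.
Hence f_h = C1*cos(2*x)*exp(2*x) + C2*exp(2*x)*sin(2*x).
Try f_p = A*cos(2*x) + B*sin(2*x). Substituting and equating the coefficients of cos(2x) and sin(2x) gives A = -3/20, B = 3/10, so f_p = -3*cos(2*x)/20 + 3*sin(2*x)/10.

f = -3*cos(2*x)/20 + 3*sin(2*x)/10 + C1*cos(2*x)*exp(2*x) + C2*exp(2*x)*sin(2*x)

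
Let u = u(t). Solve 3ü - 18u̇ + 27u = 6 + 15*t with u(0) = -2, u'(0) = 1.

u = 16/27 - 70*exp(3*t)/27 + 5*t/9 + 74*t*exp(3*t)/9

Divide through by 3: u'' - 6u' + 9u = 2 + 5*t.
Characteristic equation r² - 6r + 9 = 0 has discriminant (-6)² - 4·(9) = 0, so r = 3 is a repeated root.
Hence u_h = (C1 + C2*t)*exp(3*t).
For the particular solution try u_p = A0 + A1*t. Substituting and matching coefficients of each power of t gives A0 = 16/27, A1 = 5/9, so u_p = 16/27 + 5*t/9.
General solution: u = 16/27 + 5*t/9 + C1*exp(3*t) + C2*t*exp(3*t).
Apply the initial conditions: u(0) = 16/27 + C1 = -2 and u'(0) = 5/9 + C2 + 3*C1 = 1. Solving gives C1 = -70/27, C2 = 74/9.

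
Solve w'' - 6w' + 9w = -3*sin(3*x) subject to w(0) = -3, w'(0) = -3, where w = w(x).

w = -17*exp(3*x)/6 - cos(3*x)/6 + 11*x*exp(3*x)/2

Characteristic equation r² - 6r + 9 = 0 has discriminant (-6)² - 4·(9) = 0, so r = 3 is a repeated root.
Hence w_h = (C1 + C2*x)*exp(3*x).
Try w_p = A*cos(3*x) + B*sin(3*x). Substituting and equating the coefficients of cos(3x) and sin(3x) gives A = -1/6, B = 0, so w_p = -cos(3*x)/6.
General solution: w = -cos(3*x)/6 + C1*exp(3*x) + C2*x*exp(3*x).
Apply the initial conditions: w(0) = -1/6 + C1 = -3 and w'(0) = C2 + 3*C1 = -3. Solving gives C1 = -17/6, C2 = 11/2.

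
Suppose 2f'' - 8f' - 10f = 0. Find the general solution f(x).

f = C1*exp(5*x) + C2*exp(-x)

Divide through by 2: f'' - 4f' - 5f = 0.
Characteristic equation r² - 4r - 5 = 0 factors as (r - 5)(r + 1) = 0, so r = 5, -1.
Hence f_h = C1*exp(5*x) + C2*exp(-x).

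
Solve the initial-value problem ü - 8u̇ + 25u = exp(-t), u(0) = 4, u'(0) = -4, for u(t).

Characteristic equation r² - 8r + 25 = 0 has discriminant (-8)² - 4·(25) = -36 < 0, so r = 4 ± 3i.
Hence u_h = C1*cos(3*t)*exp(4*t) + C2*exp(4*t)*sin(3*t).
Try u_p = A*exp(-t). Substituting into the equation and dividing by exp(-t) gives A = 1/34, so u_p = exp(-t)/34.
General solution: u = exp(-t)/34 + C1*cos(3*t)*exp(4*t) + C2*exp(4*t)*sin(3*t).
Apply the initial conditions: u(0) = 1/34 + C1 = 4 and u'(0) = -1/34 + 3*C2 + 4*C1 = -4. Solving gives C1 = 135/34, C2 = -225/34.

u = exp(-t)/34 - 225*exp(4*t)*sin(3*t)/34 + 135*cos(3*t)*exp(4*t)/34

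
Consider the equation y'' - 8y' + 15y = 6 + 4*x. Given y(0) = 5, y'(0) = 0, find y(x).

y = 122/225 - 341*exp(5*x)/50 + 4*x/15 + 203*exp(3*x)/18

Characteristic equation r² - 8r + 15 = 0 factors as (r - 5)(r - 3) = 0, so r = 5, 3.
Hence y_h = C1*exp(5*x) + C2*exp(3*x).
For the particular solution try y_p = A0 + A1*x. Substituting and matching coefficients of each power of x gives A0 = 122/225, A1 = 4/15, so y_p = 122/225 + 4*x/15.
General solution: y = 122/225 + 4*x/15 + C1*exp(5*x) + C2*exp(3*x).
Apply the initial conditions: y(0) = 122/225 + C1 + C2 = 5 and y'(0) = 4/15 + 3*C2 + 5*C1 = 0. Solving gives C1 = -341/50, C2 = 203/18.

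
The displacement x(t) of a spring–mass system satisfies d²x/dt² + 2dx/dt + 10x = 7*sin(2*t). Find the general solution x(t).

x = -7*cos(2*t)/13 + 21*sin(2*t)/26 + C1*cos(3*t)*exp(-t) + C2*exp(-t)*sin(3*t)

Characteristic equation r² + 2r + 10 = 0 has discriminant (2)² - 4·(10) = -36 < 0, so r = -1 ± 3i.
Hence x_h = C1*cos(3*t)*exp(-t) + C2*exp(-t)*sin(3*t).
Try x_p = A*cos(2*t) + B*sin(2*t). Substituting and equating the coefficients of cos(2t) and sin(2t) gives A = -7/13, B = 21/26, so x_p = -7*cos(2*t)/13 + 21*sin(2*t)/26.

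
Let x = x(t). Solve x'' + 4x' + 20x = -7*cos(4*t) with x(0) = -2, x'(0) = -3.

x = -7*sin(4*t)/17 - 7*cos(4*t)/68 - 175*exp(-2*t)*sin(4*t)/136 - 129*cos(4*t)*exp(-2*t)/68

Characteristic equation r² + 4r + 20 = 0 has discriminant (4)² - 4·(20) = -64 < 0, so r = -2 ± 4i.
Hence x_h = C1*cos(4*t)*exp(-2*t) + C2*exp(-2*t)*sin(4*t).
Try x_p = A*cos(4*t) + B*sin(4*t). Substituting and equating the coefficients of cos(4t) and sin(4t) gives A = -7/68, B = -7/17, so x_p = -7*sin(4*t)/17 - 7*cos(4*t)/68.
General solution: x = -7*sin(4*t)/17 - 7*cos(4*t)/68 + C1*cos(4*t)*exp(-2*t) + C2*exp(-2*t)*sin(4*t).
Apply the initial conditions: x(0) = -7/68 + C1 = -2 and x'(0) = -28/17 - 2*C1 + 4*C2 = -3. Solving gives C1 = -129/68, C2 = -175/136.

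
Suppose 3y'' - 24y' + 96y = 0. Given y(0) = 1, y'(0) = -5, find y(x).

y = cos(4*x)*exp(4*x) - 9*exp(4*x)*sin(4*x)/4

Divide through by 3: y'' - 8y' + 32y = 0.
Characteristic equation r² - 8r + 32 = 0 has discriminant (-8)² - 4·(32) = -64 < 0, so r = 4 ± 4i.
Hence y_h = C1*cos(4*x)*exp(4*x) + C2*exp(4*x)*sin(4*x).
Apply the initial conditions: y(0) = C1 = 1 and y'(0) = 4*C1 + 4*C2 = -5. Solving gives C1 = 1, C2 = -9/4.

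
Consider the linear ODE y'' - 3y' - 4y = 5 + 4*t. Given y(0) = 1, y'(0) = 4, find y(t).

Characteristic equation r² - 3r - 4 = 0 factors as (r + 1)(r - 4) = 0, so r = -1, 4.
Hence y_h = C1*exp(-t) + C2*exp(4*t).
For the particular solution try y_p = A0 + A1*t. Substituting and matching coefficients of each power of t gives A0 = -1/2, A1 = -1, so y_p = -1/2 - t.
General solution: y = -1/2 - t + C1*exp(-t) + C2*exp(4*t).
Apply the initial conditions: y(0) = -1/2 + C1 + C2 = 1 and y'(0) = -1 - C1 + 4*C2 = 4. Solving gives C1 = 1/5, C2 = 13/10.

y = -1/2 - t + exp(-t)/5 + 13*exp(4*t)/10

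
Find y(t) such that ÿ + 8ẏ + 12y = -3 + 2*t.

y = -13/36 + t/6 + C1*exp(-2*t) + C2*exp(-6*t)

Characteristic equation r² + 8r + 12 = 0 factors as (r + 2)(r + 6) = 0, so r = -2, -6.
Hence y_h = C1*exp(-2*t) + C2*exp(-6*t).
For the particular solution try y_p = A0 + A1*t. Substituting and matching coefficients of each power of t gives A0 = -13/36, A1 = 1/6, so y_p = -13/36 + t/6.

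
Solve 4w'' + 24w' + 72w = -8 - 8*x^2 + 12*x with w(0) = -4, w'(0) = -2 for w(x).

w = -29/162 - x**2/9 + 13*x/54 - 619*cos(3*x)*exp(-3*x)/162 - 370*exp(-3*x)*sin(3*x)/81

Divide through by 4: w'' + 6w' + 18w = -2 - 2*x^2 + 3*x.
Characteristic equation r² + 6r + 18 = 0 has discriminant (6)² - 4·(18) = -36 < 0, so r = -3 ± 3i.
Hence w_h = C1*cos(3*x)*exp(-3*x) + C2*exp(-3*x)*sin(3*x).
For the particular solution try w_p = A0 + A1*x + A2*x^2. Substituting and matching coefficients of each power of x gives A0 = -29/162, A1 = 13/54, A2 = -1/9, so w_p = -29/162 - x^2/9 + 13*x/54.
General solution: w = -29/162 - x^2/9 + 13*x/54 + C1*cos(3*x)*exp(-3*x) + C2*exp(-3*x)*sin(3*x).
Apply the initial conditions: w(0) = -29/162 + C1 = -4 and w'(0) = 13/54 - 3*C1 + 3*C2 = -2. Solving gives C1 = -619/162, C2 = -370/81.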